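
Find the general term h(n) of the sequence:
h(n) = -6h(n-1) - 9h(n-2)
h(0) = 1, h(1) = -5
Characteristic equation: x² + 6x + 9 = 0, which is (x - (-3))².
Repeated root r = -3.
General solution: h(n) = (A + Bn)·(-3)^n.
From h(0) = 1: A = 1.
From h(1) = -5: (A + B)·(-3) = -5 ⇒ B = \frac{2}{3}.
So h(n) = \left(\frac{2 n}{3} + 1\right) \cdot (-3)^n.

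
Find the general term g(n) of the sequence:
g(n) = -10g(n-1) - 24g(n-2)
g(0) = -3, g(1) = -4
Characteristic equation: x² + 10x + 24 = 0, which factors as (x - (-4))(x - (-6)) = 0.
Roots r₁ = -4, r₂ = -6 (distinct).
General solution: g(n) = A·(-4)^n + B·(-6)^n.
From g(0) = -3: A + B = -3.
From g(1) = -4: -4A - 6B = -4.
Solving: A = -11, B = 8.
So g(n) = - 11 \left(-4\right)^{n} + 8 \left(-6\right)^{n}.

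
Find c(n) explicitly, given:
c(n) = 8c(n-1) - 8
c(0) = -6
First-order linear non-homogeneous.
Homogeneous solution: c_h(n) = A·(8)^n.
Try constant particular solution c_p = K: K = 8K - 8 ⇒ K = \frac{8}{7}.
General: c(n) = A·(8)^n + \frac{8}{7}.
Apply c(0) = -6: A + \frac{8}{7} = -6 ⇒ A = - \frac{50}{7}.
So c(n) = \frac{8}{7} - \frac{50 \cdot 8^{n}}{7}.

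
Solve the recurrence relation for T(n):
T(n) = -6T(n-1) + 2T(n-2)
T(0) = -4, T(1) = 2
Characteristic equation: x² + 6x - 2 = 0.
Discriminant Δ = (-6)² + 4·(2) = 44.
Roots r₁,₂ = (-6 ± √44)/2, so r₁ = -3 + \sqrt{11}, r₂ = - \sqrt{11} - 3.
General solution: T(n) = A·r₁^n + B·r₂^n.
From the initial conditions, A + B = -4 and r₁A + r₂B = 2.
Since r₁ - r₂ = √44: A = (2 - (-4)r₂)/√44 = -2 - \frac{5 \sqrt{11}}{11}, and B = -4 - A = -2 + \frac{5 \sqrt{11}}{11}.
So T(n) = \left(-2 - \frac{5 \sqrt{11}}{11}\right)\left(-3 + \sqrt{11}\right)^n + \left(-2 + \frac{5 \sqrt{11}}{11}\right)\left(- \sqrt{11} - 3\right)^n.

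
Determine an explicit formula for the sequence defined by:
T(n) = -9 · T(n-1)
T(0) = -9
Pure geometric recurrence with ratio -9.
By induction T(n) = T(0) · (-9)^n = - 9 \left(-9\right)^{n}.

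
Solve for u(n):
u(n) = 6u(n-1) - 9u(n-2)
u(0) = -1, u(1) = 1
Characteristic equation: x² - 6x + 9 = 0, which is (x - (3))².
Repeated root r = 3.
General solution: u(n) = (A + Bn)·(3)^n.
From u(0) = -1: A = -1.
From u(1) = 1: (A + B)·(3) = 1 ⇒ B = \frac{4}{3}.
So u(n) = \left(\frac{4 n}{3} - 1\right) \cdot (3)^n.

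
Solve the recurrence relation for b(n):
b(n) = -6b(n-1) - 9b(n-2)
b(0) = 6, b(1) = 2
Characteristic equation: x² + 6x + 9 = 0, which is (x - (-3))².
Repeated root r = -3.
General solution: b(n) = (A + Bn)·(-3)^n.
From b(0) = 6: A = 6.
From b(1) = 2: (A + B)·(-3) = 2 ⇒ B = - \frac{20}{3}.
So b(n) = \left(6 - \frac{20 n}{3}\right) \cdot (-3)^n.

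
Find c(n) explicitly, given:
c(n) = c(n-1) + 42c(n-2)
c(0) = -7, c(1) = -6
Characteristic equation: x² - x - 42 = 0, which factors as (x - (7))(x - (-6)) = 0.
Roots r₁ = 7, r₂ = -6 (distinct).
General solution: c(n) = A·(7)^n + B·(-6)^n.
From c(0) = -7: A + B = -7.
From c(1) = -6: 7A - 6B = -6.
Solving: A = - \frac{48}{13}, B = - \frac{43}{13}.
So c(n) = - \frac{43 \left(-6\right)^{n}}{13} - \frac{48 \cdot 7^{n}}{13}.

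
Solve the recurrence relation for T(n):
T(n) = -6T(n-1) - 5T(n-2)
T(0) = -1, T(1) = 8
Characteristic equation: x² + 6x + 5 = 0, which factors as (x - (-1))(x - (-5)) = 0.
Roots r₁ = -1, r₂ = -5 (distinct).
General solution: T(n) = A·(-1)^n + B·(-5)^n.
From T(0) = -1: A + B = -1.
From T(1) = 8: -A - 5B = 8.
Solving: A = \frac{3}{4}, B = - \frac{7}{4}.
So T(n) = \frac{3 \left(-1\right)^{n}}{4} - \frac{7 \left(-5\right)^{n}}{4}.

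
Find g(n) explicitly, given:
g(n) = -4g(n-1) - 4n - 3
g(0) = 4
First-order linear with linear forcing.
Homogeneous solution: g_h(n) = A·(-4)^n.
Try particular g_p(n) = pn + q. Substituting:
  pn + q = -4(p(n-1) + q) - 4n - 3.
Matching the n-coefficient: p = -4p - 4 ⇒ p = - \frac{4}{5}.
Matching constants: q = 4p - 4q - 3 ⇒ q = - \frac{31}{25}.
General: g(n) = A·(-4)^n - \frac{4 n}{5} - \frac{31}{25}.
Apply g(0) = 4: A - \frac{31}{25} = 4 ⇒ A = \frac{131}{25}.
So g(n) = \frac{131 \left(-4\right)^{n}}{25} - \frac{4 n}{5} - \frac{31}{25}.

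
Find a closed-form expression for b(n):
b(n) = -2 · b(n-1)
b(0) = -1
Pure geometric recurrence with ratio -2.
By induction b(n) = b(0) · (-2)^n = - \left(-2\right)^{n}.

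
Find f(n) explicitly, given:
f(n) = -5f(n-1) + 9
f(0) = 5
First-order linear non-homogeneous.
Homogeneous solution: f_h(n) = A·(-5)^n.
Try constant particular solution f_p = K: K = -5K + 9 ⇒ K = \frac{3}{2}.
General: f(n) = A·(-5)^n + \frac{3}{2}.
Apply f(0) = 5: A + \frac{3}{2} = 5 ⇒ A = \frac{7}{2}.
So f(n) = \frac{7 \left(-5\right)^{n}}{2} + \frac{3}{2}.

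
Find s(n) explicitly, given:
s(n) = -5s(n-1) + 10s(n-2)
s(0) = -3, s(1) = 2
Characteristic equation: x² + 5x - 10 = 0.
Discriminant Δ = (-5)² + 4·(10) = 65.
Roots r₁,₂ = (-5 ± √65)/2, so r₁ = - \frac{5}{2} + \frac{\sqrt{65}}{2}, r₂ = - \frac{\sqrt{65}}{2} - \frac{5}{2}.
General solution: s(n) = A·r₁^n + B·r₂^n.
From the initial conditions, A + B = -3 and r₁A + r₂B = 2.
Since r₁ - r₂ = √65: A = (2 - (-3)r₂)/√65 = - \frac{3}{2} - \frac{11 \sqrt{65}}{130}, and B = -3 - A = - \frac{3}{2} + \frac{11 \sqrt{65}}{130}.
So s(n) = \left(- \frac{3}{2} - \frac{11 \sqrt{65}}{130}\right)\left(- \frac{5}{2} + \frac{\sqrt{65}}{2}\right)^n + \left(- \frac{3}{2} + \frac{11 \sqrt{65}}{130}\right)\left(- \frac{\sqrt{65}}{2} - \frac{5}{2}\right)^n.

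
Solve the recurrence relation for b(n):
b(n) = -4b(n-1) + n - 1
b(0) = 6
First-order linear with linear forcing.
Homogeneous solution: b_h(n) = A·(-4)^n.
Try particular b_p(n) = pn + q. Substituting:
  pn + q = -4(p(n-1) + q) + n - 1.
Matching the n-coefficient: p = -4p + 1 ⇒ p = \frac{1}{5}.
Matching constants: q = 4p - 4q - 1 ⇒ q = - \frac{1}{25}.
General: b(n) = A·(-4)^n + \frac{n}{5} - \frac{1}{25}.
Apply b(0) = 6: A - \frac{1}{25} = 6 ⇒ A = \frac{151}{25}.
So b(n) = \frac{151 \left(-4\right)^{n}}{25} + \frac{n}{5} - \frac{1}{25}.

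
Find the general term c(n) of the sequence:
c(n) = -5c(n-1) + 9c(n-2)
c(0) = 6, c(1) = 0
Characteristic equation: x² + 5x - 9 = 0.
Discriminant Δ = (-5)² + 4·(9) = 61.
Roots r₁,₂ = (-5 ± √61)/2, so r₁ = - \frac{5}{2} + \frac{\sqrt{61}}{2}, r₂ = - \frac{\sqrt{61}}{2} - \frac{5}{2}.
General solution: c(n) = A·r₁^n + B·r₂^n.
From the initial conditions, A + B = 6 and r₁A + r₂B = 0.
Since r₁ - r₂ = √61: A = (0 - (6)r₂)/√61 = \frac{15 \sqrt{61}}{61} + 3, and B = 6 - A = 3 - \frac{15 \sqrt{61}}{61}.
So c(n) = \left(\frac{15 \sqrt{61}}{61} + 3\right)\left(- \frac{5}{2} + \frac{\sqrt{61}}{2}\right)^n + \left(3 - \frac{15 \sqrt{61}}{61}\right)\left(- \frac{\sqrt{61}}{2} - \frac{5}{2}\right)^n.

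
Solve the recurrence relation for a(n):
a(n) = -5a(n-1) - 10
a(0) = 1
First-order linear non-homogeneous.
Homogeneous solution: a_h(n) = A·(-5)^n.
Try constant particular solution a_p = K: K = -5K - 10 ⇒ K = - \frac{5}{3}.
General: a(n) = A·(-5)^n - \frac{5}{3}.
Apply a(0) = 1: A - \frac{5}{3} = 1 ⇒ A = \frac{8}{3}.
So a(n) = \frac{8 \left(-5\right)^{n}}{3} - \frac{5}{3}.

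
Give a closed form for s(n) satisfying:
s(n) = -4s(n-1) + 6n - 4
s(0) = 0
First-order linear with linear forcing.
Homogeneous solution: s_h(n) = A·(-4)^n.
Try particular s_p(n) = pn + q. Substituting:
  pn + q = -4(p(n-1) + q) + 6n - 4.
Matching the n-coefficient: p = -4p + 6 ⇒ p = \frac{6}{5}.
Matching constants: q = 4p - 4q - 4 ⇒ q = \frac{4}{25}.
General: s(n) = A·(-4)^n + \frac{6 n}{5} + \frac{4}{25}.
Apply s(0) = 0: A + \frac{4}{25} = 0 ⇒ A = - \frac{4}{25}.
So s(n) = - \frac{4 \left(-4\right)^{n}}{25} + \frac{6 n}{5} + \frac{4}{25}.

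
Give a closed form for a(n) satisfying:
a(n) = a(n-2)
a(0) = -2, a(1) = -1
Characteristic equation: x² - 1 = 0, which factors as (x - (1))(x - (-1)) = 0.
Roots r₁ = 1, r₂ = -1 (distinct).
General solution: a(n) = A·(1)^n + B·(-1)^n.
From a(0) = -2: A + B = -2.
From a(1) = -1: A - B = -1.
Solving: A = - \frac{3}{2}, B = - \frac{1}{2}.
So a(n) = - \frac{\left(-1\right)^{n}}{2} - \frac{3}{2}.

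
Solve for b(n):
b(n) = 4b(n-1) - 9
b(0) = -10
First-order linear non-homogeneous.
Homogeneous solution: b_h(n) = A·(4)^n.
Try constant particular solution b_p = K: K = 4K - 9 ⇒ K = 3.
General: b(n) = A·(4)^n + 3.
Apply b(0) = -10: A + 3 = -10 ⇒ A = -13.
So b(n) = 3 - 13 \cdot 4^{n}.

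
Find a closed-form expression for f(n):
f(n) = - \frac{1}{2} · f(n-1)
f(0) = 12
Pure geometric recurrence with ratio - \frac{1}{2}.
By induction f(n) = f(0) · (- \frac{1}{2})^n = 12 \left(- \frac{1}{2}\right)^{n}.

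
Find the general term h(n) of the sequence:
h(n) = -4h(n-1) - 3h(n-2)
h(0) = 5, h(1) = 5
Characteristic equation: x² + 4x + 3 = 0, which factors as (x - (-3))(x - (-1)) = 0.
Roots r₁ = -3, r₂ = -1 (distinct).
General solution: h(n) = A·(-3)^n + B·(-1)^n.
From h(0) = 5: A + B = 5.
From h(1) = 5: -3A - B = 5.
Solving: A = -5, B = 10.
So h(n) = 10 \left(-1\right)^{n} - 5 \left(-3\right)^{n}.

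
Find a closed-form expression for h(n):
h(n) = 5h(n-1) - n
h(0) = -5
First-order linear with linear forcing.
Homogeneous solution: h_h(n) = A·(5)^n.
Try particular h_p(n) = pn + q. Substituting:
  pn + q = 5(p(n-1) + q) - n.
Matching the n-coefficient: p = 5p - 1 ⇒ p = \frac{1}{4}.
Matching constants: q = -5p + 5q ⇒ q = \frac{5}{16}.
General: h(n) = A·(5)^n + \frac{n}{4} + \frac{5}{16}.
Apply h(0) = -5: A + \frac{5}{16} = -5 ⇒ A = - \frac{85}{16}.
So h(n) = - \frac{85 \cdot 5^{n}}{16} + \frac{n}{4} + \frac{5}{16}.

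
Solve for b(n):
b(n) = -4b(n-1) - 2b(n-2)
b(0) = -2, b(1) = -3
Characteristic equation: x² + 4x + 2 = 0.
Discriminant Δ = (-4)² + 4·(-2) = 8.
Roots r₁,₂ = (-4 ± √8)/2, so r₁ = -2 + \sqrt{2}, r₂ = -2 - \sqrt{2}.
General solution: b(n) = A·r₁^n + B·r₂^n.
From the initial conditions, A + B = -2 and r₁A + r₂B = -3.
Since r₁ - r₂ = √8: A = (-3 - (-2)r₂)/√8 = - \frac{7 \sqrt{2}}{4} - 1, and B = -2 - A = -1 + \frac{7 \sqrt{2}}{4}.
So b(n) = \left(- \frac{7 \sqrt{2}}{4} - 1\right)\left(-2 + \sqrt{2}\right)^n + \left(-1 + \frac{7 \sqrt{2}}{4}\right)\left(-2 - \sqrt{2}\right)^n.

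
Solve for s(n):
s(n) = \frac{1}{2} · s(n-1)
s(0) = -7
Pure geometric recurrence with ratio \frac{1}{2}.
By induction s(n) = s(0) · (\frac{1}{2})^n = - 7 \cdot 2^{- n}.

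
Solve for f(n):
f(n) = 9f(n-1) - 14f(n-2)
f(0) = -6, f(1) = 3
Characteristic equation: x² - 9x + 14 = 0, which factors as (x - (2))(x - (7)) = 0.
Roots r₁ = 2, r₂ = 7 (distinct).
General solution: f(n) = A·(2)^n + B·(7)^n.
From f(0) = -6: A + B = -6.
From f(1) = 3: 2A + 7B = 3.
Solving: A = -9, B = 3.
So f(n) = - 9 \cdot 2^{n} + 3 \cdot 7^{n}.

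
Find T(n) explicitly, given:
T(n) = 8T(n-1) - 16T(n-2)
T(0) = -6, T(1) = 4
Characteristic equation: x² - 8x + 16 = 0, which is (x - (4))².
Repeated root r = 4.
General solution: T(n) = (A + Bn)·(4)^n.
From T(0) = -6: A = -6.
From T(1) = 4: (A + B)·(4) = 4 ⇒ B = 7.
So T(n) = \left(7 n - 6\right) \cdot (4)^n.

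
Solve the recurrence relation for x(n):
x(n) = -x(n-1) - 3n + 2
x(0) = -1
First-order linear with linear forcing.
Homogeneous solution: x_h(n) = A·(-1)^n.
Try particular x_p(n) = pn + q. Substituting:
  pn + q = -(p(n-1) + q) - 3n + 2.
Matching the n-coefficient: p = -p - 3 ⇒ p = - \frac{3}{2}.
Matching constants: q = p - q + 2 ⇒ q = \frac{1}{4}.
General: x(n) = A·(-1)^n - \frac{3 n}{2} + \frac{1}{4}.
Apply x(0) = -1: A + \frac{1}{4} = -1 ⇒ A = - \frac{5}{4}.
So x(n) = - \frac{5 \left(-1\right)^{n}}{4} - \frac{3 n}{2} + \frac{1}{4}.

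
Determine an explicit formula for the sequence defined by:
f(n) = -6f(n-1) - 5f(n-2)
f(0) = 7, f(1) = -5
Characteristic equation: x² + 6x + 5 = 0, which factors as (x - (-5))(x - (-1)) = 0.
Roots r₁ = -5, r₂ = -1 (distinct).
General solution: f(n) = A·(-5)^n + B·(-1)^n.
From f(0) = 7: A + B = 7.
From f(1) = -5: -5A - B = -5.
Solving: A = - \frac{1}{2}, B = \frac{15}{2}.
So f(n) = \frac{15 \left(-1\right)^{n}}{2} - \frac{\left(-5\right)^{n}}{2}.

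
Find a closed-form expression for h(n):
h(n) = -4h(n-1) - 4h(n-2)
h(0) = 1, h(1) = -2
Characteristic equation: x² + 4x + 4 = 0, which is (x - (-2))².
Repeated root r = -2.
General solution: h(n) = (A + Bn)·(-2)^n.
From h(0) = 1: A = 1.
From h(1) = -2: (A + B)·(-2) = -2 ⇒ B = 0.
So h(n) = \left(1\right) \cdot (-2)^n.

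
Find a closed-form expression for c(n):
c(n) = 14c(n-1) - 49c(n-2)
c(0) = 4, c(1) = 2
Characteristic equation: x² - 14x + 49 = 0, which is (x - (7))².
Repeated root r = 7.
General solution: c(n) = (A + Bn)·(7)^n.
From c(0) = 4: A = 4.
From c(1) = 2: (A + B)·(7) = 2 ⇒ B = - \frac{26}{7}.
So c(n) = \left(4 - \frac{26 n}{7}\right) \cdot (7)^n.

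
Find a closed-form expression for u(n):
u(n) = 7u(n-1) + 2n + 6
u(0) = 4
First-order linear with linear forcing.
Homogeneous solution: u_h(n) = A·(7)^n.
Try particular u_p(n) = pn + q. Substituting:
  pn + q = 7(p(n-1) + q) + 2n + 6.
Matching the n-coefficient: p = 7p + 2 ⇒ p = - \frac{1}{3}.
Matching constants: q = -7p + 7q + 6 ⇒ q = - \frac{25}{18}.
General: u(n) = A·(7)^n - \frac{n}{3} - \frac{25}{18}.
Apply u(0) = 4: A - \frac{25}{18} = 4 ⇒ A = \frac{97}{18}.
So u(n) = \frac{97 \cdot 7^{n}}{18} - \frac{n}{3} - \frac{25}{18}.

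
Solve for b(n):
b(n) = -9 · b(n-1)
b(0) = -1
Pure geometric recurrence with ratio -9.
By induction b(n) = b(0) · (-9)^n = - \left(-9\right)^{n}.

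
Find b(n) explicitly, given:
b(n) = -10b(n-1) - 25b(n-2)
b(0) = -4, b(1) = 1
Characteristic equation: x² + 10x + 25 = 0, which is (x - (-5))².
Repeated root r = -5.
General solution: b(n) = (A + Bn)·(-5)^n.
From b(0) = -4: A = -4.
From b(1) = 1: (A + B)·(-5) = 1 ⇒ B = \frac{19}{5}.
So b(n) = \left(\frac{19 n}{5} - 4\right) \cdot (-5)^n.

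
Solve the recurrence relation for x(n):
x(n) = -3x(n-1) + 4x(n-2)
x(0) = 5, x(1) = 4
Characteristic equation: x² + 3x - 4 = 0, which factors as (x - (-4))(x - (1)) = 0.
Roots r₁ = -4, r₂ = 1 (distinct).
General solution: x(n) = A·(-4)^n + B·(1)^n.
From x(0) = 5: A + B = 5.
From x(1) = 4: -4A + B = 4.
Solving: A = \frac{1}{5}, B = \frac{24}{5}.
So x(n) = \frac{\left(-4\right)^{n}}{5} + \frac{24}{5}.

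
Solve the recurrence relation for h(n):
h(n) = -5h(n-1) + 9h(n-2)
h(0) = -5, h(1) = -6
Characteristic equation: x² + 5x - 9 = 0.
Discriminant Δ = (-5)² + 4·(9) = 61.
Roots r₁,₂ = (-5 ± √61)/2, so r₁ = - \frac{5}{2} + \frac{\sqrt{61}}{2}, r₂ = - \frac{\sqrt{61}}{2} - \frac{5}{2}.
General solution: h(n) = A·r₁^n + B·r₂^n.
From the initial conditions, A + B = -5 and r₁A + r₂B = -6.
Since r₁ - r₂ = √61: A = (-6 - (-5)r₂)/√61 = - \frac{5}{2} - \frac{37 \sqrt{61}}{122}, and B = -5 - A = - \frac{5}{2} + \frac{37 \sqrt{61}}{122}.
So h(n) = \left(- \frac{5}{2} - \frac{37 \sqrt{61}}{122}\right)\left(- \frac{5}{2} + \frac{\sqrt{61}}{2}\right)^n + \left(- \frac{5}{2} + \frac{37 \sqrt{61}}{122}\right)\left(- \frac{\sqrt{61}}{2} - \frac{5}{2}\right)^n.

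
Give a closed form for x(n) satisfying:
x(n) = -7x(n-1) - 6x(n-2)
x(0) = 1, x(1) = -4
Characteristic equation: x² + 7x + 6 = 0, which factors as (x - (-6))(x - (-1)) = 0.
Roots r₁ = -6, r₂ = -1 (distinct).
General solution: x(n) = A·(-6)^n + B·(-1)^n.
From x(0) = 1: A + B = 1.
From x(1) = -4: -6A - B = -4.
Solving: A = \frac{3}{5}, B = \frac{2}{5}.
So x(n) = \frac{2 \left(-1\right)^{n}}{5} + \frac{3 \left(-6\right)^{n}}{5}.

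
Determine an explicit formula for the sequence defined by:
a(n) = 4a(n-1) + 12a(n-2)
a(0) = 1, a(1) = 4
Characteristic equation: x² - 4x - 12 = 0, which factors as (x - (-2))(x - (6)) = 0.
Roots r₁ = -2, r₂ = 6 (distinct).
General solution: a(n) = A·(-2)^n + B·(6)^n.
From a(0) = 1: A + B = 1.
From a(1) = 4: -2A + 6B = 4.
Solving: A = \frac{1}{4}, B = \frac{3}{4}.
So a(n) = \frac{\left(-2\right)^{n}}{4} + \frac{3 \cdot 6^{n}}{4}.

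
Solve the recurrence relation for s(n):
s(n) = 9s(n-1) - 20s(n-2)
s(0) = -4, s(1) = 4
Characteristic equation: x² - 9x + 20 = 0, which factors as (x - (5))(x - (4)) = 0.
Roots r₁ = 5, r₂ = 4 (distinct).
General solution: s(n) = A·(5)^n + B·(4)^n.
From s(0) = -4: A + B = -4.
From s(1) = 4: 5A + 4B = 4.
Solving: A = 20, B = -24.
So s(n) = - 24 \cdot 4^{n} + 20 \cdot 5^{n}.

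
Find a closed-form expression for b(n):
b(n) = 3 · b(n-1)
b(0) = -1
Pure geometric recurrence with ratio 3.
By induction b(n) = b(0) · (3)^n = - 3^{n}.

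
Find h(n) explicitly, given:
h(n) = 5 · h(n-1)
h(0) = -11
Pure geometric recurrence with ratio 5.
By induction h(n) = h(0) · (5)^n = - 11 \cdot 5^{n}.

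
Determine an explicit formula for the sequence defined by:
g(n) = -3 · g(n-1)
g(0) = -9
Pure geometric recurrence with ratio -3.
By induction g(n) = g(0) · (-3)^n = - 9 \left(-3\right)^{n}.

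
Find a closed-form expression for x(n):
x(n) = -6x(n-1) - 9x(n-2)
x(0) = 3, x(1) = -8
Characteristic equation: x² + 6x + 9 = 0, which is (x - (-3))².
Repeated root r = -3.
General solution: x(n) = (A + Bn)·(-3)^n.
From x(0) = 3: A = 3.
From x(1) = -8: (A + B)·(-3) = -8 ⇒ B = - \frac{1}{3}.
So x(n) = \left(3 - \frac{n}{3}\right) \cdot (-3)^n.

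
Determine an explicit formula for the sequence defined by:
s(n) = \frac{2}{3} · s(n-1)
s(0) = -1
Pure geometric recurrence with ratio \frac{2}{3}.
By induction s(n) = s(0) · (\frac{2}{3})^n = - \left(\frac{2}{3}\right)^{n}.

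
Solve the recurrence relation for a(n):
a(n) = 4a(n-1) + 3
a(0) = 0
First-order linear non-homogeneous.
Homogeneous solution: a_h(n) = A·(4)^n.
Try constant particular solution a_p = K: K = 4K + 3 ⇒ K = -1.
General: a(n) = A·(4)^n - 1.
Apply a(0) = 0: A - 1 = 0 ⇒ A = 1.
So a(n) = 4^{n} - 1.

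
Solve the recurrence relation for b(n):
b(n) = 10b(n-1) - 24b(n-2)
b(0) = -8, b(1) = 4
Characteristic equation: x² - 10x + 24 = 0, which factors as (x - (6))(x - (4)) = 0.
Roots r₁ = 6, r₂ = 4 (distinct).
General solution: b(n) = A·(6)^n + B·(4)^n.
From b(0) = -8: A + B = -8.
From b(1) = 4: 6A + 4B = 4.
Solving: A = 18, B = -26.
So b(n) = - 26 \cdot 4^{n} + 18 \cdot 6^{n}.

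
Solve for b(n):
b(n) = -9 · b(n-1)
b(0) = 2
Pure geometric recurrence with ratio -9.
By induction b(n) = b(0) · (-9)^n = 2 \left(-9\right)^{n}.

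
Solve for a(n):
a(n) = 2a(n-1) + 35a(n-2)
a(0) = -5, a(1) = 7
Characteristic equation: x² - 2x - 35 = 0, which factors as (x - (-5))(x - (7)) = 0.
Roots r₁ = -5, r₂ = 7 (distinct).
General solution: a(n) = A·(-5)^n + B·(7)^n.
From a(0) = -5: A + B = -5.
From a(1) = 7: -5A + 7B = 7.
Solving: A = - \frac{7}{2}, B = - \frac{3}{2}.
So a(n) = - \frac{7 \left(-5\right)^{n}}{2} - \frac{3 \cdot 7^{n}}{2}.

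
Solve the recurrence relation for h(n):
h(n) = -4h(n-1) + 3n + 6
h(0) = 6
First-order linear with linear forcing.
Homogeneous solution: h_h(n) = A·(-4)^n.
Try particular h_p(n) = pn + q. Substituting:
  pn + q = -4(p(n-1) + q) + 3n + 6.
Matching the n-coefficient: p = -4p + 3 ⇒ p = \frac{3}{5}.
Matching constants: q = 4p - 4q + 6 ⇒ q = \frac{42}{25}.
General: h(n) = A·(-4)^n + \frac{3 n}{5} + \frac{42}{25}.
Apply h(0) = 6: A + \frac{42}{25} = 6 ⇒ A = \frac{108}{25}.
So h(n) = \frac{108 \left(-4\right)^{n}}{25} + \frac{3 n}{5} + \frac{42}{25}.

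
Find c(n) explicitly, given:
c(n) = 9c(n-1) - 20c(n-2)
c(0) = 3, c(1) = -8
Characteristic equation: x² - 9x + 20 = 0, which factors as (x - (4))(x - (5)) = 0.
Roots r₁ = 4, r₂ = 5 (distinct).
General solution: c(n) = A·(4)^n + B·(5)^n.
From c(0) = 3: A + B = 3.
From c(1) = -8: 4A + 5B = -8.
Solving: A = 23, B = -20.
So c(n) = 23 \cdot 4^{n} - 20 \cdot 5^{n}.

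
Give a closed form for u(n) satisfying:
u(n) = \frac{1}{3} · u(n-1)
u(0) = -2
Pure geometric recurrence with ratio \frac{1}{3}.
By induction u(n) = u(0) · (\frac{1}{3})^n = - 2 \cdot 3^{- n}.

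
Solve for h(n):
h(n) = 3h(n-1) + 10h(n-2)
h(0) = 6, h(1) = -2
Characteristic equation: x² - 3x - 10 = 0, which factors as (x - (5))(x - (-2)) = 0.
Roots r₁ = 5, r₂ = -2 (distinct).
General solution: h(n) = A·(5)^n + B·(-2)^n.
From h(0) = 6: A + B = 6.
From h(1) = -2: 5A - 2B = -2.
Solving: A = \frac{10}{7}, B = \frac{32}{7}.
So h(n) = \frac{32 \left(-2\right)^{n}}{7} + \frac{10 \cdot 5^{n}}{7}.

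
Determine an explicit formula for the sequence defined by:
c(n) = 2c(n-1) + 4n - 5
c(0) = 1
First-order linear with linear forcing.
Homogeneous solution: c_h(n) = A·(2)^n.
Try particular c_p(n) = pn + q. Substituting:
  pn + q = 2(p(n-1) + q) + 4n - 5.
Matching the n-coefficient: p = 2p + 4 ⇒ p = -4.
Matching constants: q = -2p + 2q - 5 ⇒ q = -3.
General: c(n) = A·(2)^n - 4 n - 3.
Apply c(0) = 1: A - 3 = 1 ⇒ A = 4.
So c(n) = 4 \cdot 2^{n} - 4 n - 3.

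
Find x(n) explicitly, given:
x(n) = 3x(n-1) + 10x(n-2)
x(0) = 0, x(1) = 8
Characteristic equation: x² - 3x - 10 = 0, which factors as (x - (5))(x - (-2)) = 0.
Roots r₁ = 5, r₂ = -2 (distinct).
General solution: x(n) = A·(5)^n + B·(-2)^n.
From x(0) = 0: A + B = 0.
From x(1) = 8: 5A - 2B = 8.
Solving: A = \frac{8}{7}, B = - \frac{8}{7}.
So x(n) = - \frac{8 \left(-2\right)^{n}}{7} + \frac{8 \cdot 5^{n}}{7}.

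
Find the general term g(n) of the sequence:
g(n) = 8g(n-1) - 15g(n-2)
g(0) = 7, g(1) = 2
Characteristic equation: x² - 8x + 15 = 0, which factors as (x - (5))(x - (3)) = 0.
Roots r₁ = 5, r₂ = 3 (distinct).
General solution: g(n) = A·(5)^n + B·(3)^n.
From g(0) = 7: A + B = 7.
From g(1) = 2: 5A + 3B = 2.
Solving: A = - \frac{19}{2}, B = \frac{33}{2}.
So g(n) = \frac{33 \cdot 3^{n}}{2} - \frac{19 \cdot 5^{n}}{2}.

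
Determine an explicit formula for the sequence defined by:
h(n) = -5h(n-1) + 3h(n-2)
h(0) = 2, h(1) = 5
Characteristic equation: x² + 5x - 3 = 0.
Discriminant Δ = (-5)² + 4·(3) = 37.
Roots r₁,₂ = (-5 ± √37)/2, so r₁ = - \frac{5}{2} + \frac{\sqrt{37}}{2}, r₂ = - \frac{\sqrt{37}}{2} - \frac{5}{2}.
General solution: h(n) = A·r₁^n + B·r₂^n.
From the initial conditions, A + B = 2 and r₁A + r₂B = 5.
Since r₁ - r₂ = √37: A = (5 - (2)r₂)/√37 = 1 + \frac{10 \sqrt{37}}{37}, and B = 2 - A = 1 - \frac{10 \sqrt{37}}{37}.
So h(n) = \left(1 + \frac{10 \sqrt{37}}{37}\right)\left(- \frac{5}{2} + \frac{\sqrt{37}}{2}\right)^n + \left(1 - \frac{10 \sqrt{37}}{37}\right)\left(- \frac{\sqrt{37}}{2} - \frac{5}{2}\right)^n.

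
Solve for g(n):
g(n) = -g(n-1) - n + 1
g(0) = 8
First-order linear with linear forcing.
Homogeneous solution: g_h(n) = A·(-1)^n.
Try particular g_p(n) = pn + q. Substituting:
  pn + q = -(p(n-1) + q) - n + 1.
Matching the n-coefficient: p = -p - 1 ⇒ p = - \frac{1}{2}.
Matching constants: q = p - q + 1 ⇒ q = \frac{1}{4}.
General: g(n) = A·(-1)^n - \frac{n}{2} + \frac{1}{4}.
Apply g(0) = 8: A + \frac{1}{4} = 8 ⇒ A = \frac{31}{4}.
So g(n) = \frac{31 \left(-1\right)^{n}}{4} - \frac{n}{2} + \frac{1}{4}.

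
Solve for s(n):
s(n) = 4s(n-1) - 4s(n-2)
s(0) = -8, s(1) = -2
Characteristic equation: x² - 4x + 4 = 0, which is (x - (2))².
Repeated root r = 2.
General solution: s(n) = (A + Bn)·(2)^n.
From s(0) = -8: A = -8.
From s(1) = -2: (A + B)·(2) = -2 ⇒ B = 7.
So s(n) = \left(7 n - 8\right) \cdot (2)^n.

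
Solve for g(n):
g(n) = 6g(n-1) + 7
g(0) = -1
First-order linear non-homogeneous.
Homogeneous solution: g_h(n) = A·(6)^n.
Try constant particular solution g_p = K: K = 6K + 7 ⇒ K = - \frac{7}{5}.
General: g(n) = A·(6)^n - \frac{7}{5}.
Apply g(0) = -1: A - \frac{7}{5} = -1 ⇒ A = \frac{2}{5}.
So g(n) = \frac{2 \cdot 6^{n}}{5} - \frac{7}{5}.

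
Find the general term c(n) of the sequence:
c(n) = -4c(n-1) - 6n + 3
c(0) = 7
First-order linear with linear forcing.
Homogeneous solution: c_h(n) = A·(-4)^n.
Try particular c_p(n) = pn + q. Substituting:
  pn + q = -4(p(n-1) + q) - 6n + 3.
Matching the n-coefficient: p = -4p - 6 ⇒ p = - \frac{6}{5}.
Matching constants: q = 4p - 4q + 3 ⇒ q = - \frac{9}{25}.
General: c(n) = A·(-4)^n - \frac{6 n}{5} - \frac{9}{25}.
Apply c(0) = 7: A - \frac{9}{25} = 7 ⇒ A = \frac{184}{25}.
So c(n) = \frac{184 \left(-4\right)^{n}}{25} - \frac{6 n}{5} - \frac{9}{25}.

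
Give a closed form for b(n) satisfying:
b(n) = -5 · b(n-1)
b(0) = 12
Pure geometric recurrence with ratio -5.
By induction b(n) = b(0) · (-5)^n = 12 \left(-5\right)^{n}.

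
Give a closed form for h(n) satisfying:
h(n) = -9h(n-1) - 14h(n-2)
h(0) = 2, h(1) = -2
Characteristic equation: x² + 9x + 14 = 0, which factors as (x - (-2))(x - (-7)) = 0.
Roots r₁ = -2, r₂ = -7 (distinct).
General solution: h(n) = A·(-2)^n + B·(-7)^n.
From h(0) = 2: A + B = 2.
From h(1) = -2: -2A - 7B = -2.
Solving: A = \frac{12}{5}, B = - \frac{2}{5}.
So h(n) = \frac{12 \left(-2\right)^{n}}{5} - \frac{2 \left(-7\right)^{n}}{5}.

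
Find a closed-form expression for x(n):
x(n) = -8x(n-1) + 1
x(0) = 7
First-order linear non-homogeneous.
Homogeneous solution: x_h(n) = A·(-8)^n.
Try constant particular solution x_p = K: K = -8K + 1 ⇒ K = \frac{1}{9}.
General: x(n) = A·(-8)^n + \frac{1}{9}.
Apply x(0) = 7: A + \frac{1}{9} = 7 ⇒ A = \frac{62}{9}.
So x(n) = \frac{62 \left(-8\right)^{n}}{9} + \frac{1}{9}.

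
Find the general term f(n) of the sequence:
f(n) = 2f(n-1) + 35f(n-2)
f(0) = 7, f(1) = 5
Characteristic equation: x² - 2x - 35 = 0, which factors as (x - (7))(x - (-5)) = 0.
Roots r₁ = 7, r₂ = -5 (distinct).
General solution: f(n) = A·(7)^n + B·(-5)^n.
From f(0) = 7: A + B = 7.
From f(1) = 5: 7A - 5B = 5.
Solving: A = \frac{10}{3}, B = \frac{11}{3}.
So f(n) = \frac{11 \left(-5\right)^{n}}{3} + \frac{10 \cdot 7^{n}}{3}.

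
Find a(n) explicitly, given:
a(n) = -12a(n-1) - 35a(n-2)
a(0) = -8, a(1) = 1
Characteristic equation: x² + 12x + 35 = 0, which factors as (x - (-5))(x - (-7)) = 0.
Roots r₁ = -5, r₂ = -7 (distinct).
General solution: a(n) = A·(-5)^n + B·(-7)^n.
From a(0) = -8: A + B = -8.
From a(1) = 1: -5A - 7B = 1.
Solving: A = - \frac{55}{2}, B = \frac{39}{2}.
So a(n) = - \frac{55 \left(-5\right)^{n}}{2} + \frac{39 \left(-7\right)^{n}}{2}.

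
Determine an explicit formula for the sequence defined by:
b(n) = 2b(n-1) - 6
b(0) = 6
First-order linear non-homogeneous.
Homogeneous solution: b_h(n) = A·(2)^n.
Try constant particular solution b_p = K: K = 2K - 6 ⇒ K = 6.
General: b(n) = A·(2)^n + 6.
Apply b(0) = 6: A + 6 = 6 ⇒ A = 0.
So b(n) = 6.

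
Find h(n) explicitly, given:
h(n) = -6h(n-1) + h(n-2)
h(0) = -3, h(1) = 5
Characteristic equation: x² + 6x - 1 = 0.
Discriminant Δ = (-6)² + 4·(1) = 40.
Roots r₁,₂ = (-6 ± √40)/2, so r₁ = -3 + \sqrt{10}, r₂ = - \sqrt{10} - 3.
General solution: h(n) = A·r₁^n + B·r₂^n.
From the initial conditions, A + B = -3 and r₁A + r₂B = 5.
Since r₁ - r₂ = √40: A = (5 - (-3)r₂)/√40 = - \frac{3}{2} - \frac{\sqrt{10}}{5}, and B = -3 - A = - \frac{3}{2} + \frac{\sqrt{10}}{5}.
So h(n) = \left(- \frac{3}{2} - \frac{\sqrt{10}}{5}\right)\left(-3 + \sqrt{10}\right)^n + \left(- \frac{3}{2} + \frac{\sqrt{10}}{5}\right)\left(- \sqrt{10} - 3\right)^n.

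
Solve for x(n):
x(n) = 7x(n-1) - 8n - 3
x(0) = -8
First-order linear with linear forcing.
Homogeneous solution: x_h(n) = A·(7)^n.
Try particular x_p(n) = pn + q. Substituting:
  pn + q = 7(p(n-1) + q) - 8n - 3.
Matching the n-coefficient: p = 7p - 8 ⇒ p = \frac{4}{3}.
Matching constants: q = -7p + 7q - 3 ⇒ q = \frac{37}{18}.
General: x(n) = A·(7)^n + \frac{4 n}{3} + \frac{37}{18}.
Apply x(0) = -8: A + \frac{37}{18} = -8 ⇒ A = - \frac{181}{18}.
So x(n) = - \frac{181 \cdot 7^{n}}{18} + \frac{4 n}{3} + \frac{37}{18}.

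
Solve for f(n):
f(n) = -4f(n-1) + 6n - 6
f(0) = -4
First-order linear with linear forcing.
Homogeneous solution: f_h(n) = A·(-4)^n.
Try particular f_p(n) = pn + q. Substituting:
  pn + q = -4(p(n-1) + q) + 6n - 6.
Matching the n-coefficient: p = -4p + 6 ⇒ p = \frac{6}{5}.
Matching constants: q = 4p - 4q - 6 ⇒ q = - \frac{6}{25}.
General: f(n) = A·(-4)^n + \frac{6 n}{5} - \frac{6}{25}.
Apply f(0) = -4: A - \frac{6}{25} = -4 ⇒ A = - \frac{94}{25}.
So f(n) = - \frac{94 \left(-4\right)^{n}}{25} + \frac{6 n}{5} - \frac{6}{25}.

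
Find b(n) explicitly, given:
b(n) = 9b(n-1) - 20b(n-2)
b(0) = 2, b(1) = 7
Characteristic equation: x² - 9x + 20 = 0, which factors as (x - (5))(x - (4)) = 0.
Roots r₁ = 5, r₂ = 4 (distinct).
General solution: b(n) = A·(5)^n + B·(4)^n.
From b(0) = 2: A + B = 2.
From b(1) = 7: 5A + 4B = 7.
Solving: A = -1, B = 3.
So b(n) = 3 \cdot 4^{n} - 5^{n}.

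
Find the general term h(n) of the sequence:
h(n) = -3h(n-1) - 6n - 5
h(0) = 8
First-order linear with linear forcing.
Homogeneous solution: h_h(n) = A·(-3)^n.
Try particular h_p(n) = pn + q. Substituting:
  pn + q = -3(p(n-1) + q) - 6n - 5.
Matching the n-coefficient: p = -3p - 6 ⇒ p = - \frac{3}{2}.
Matching constants: q = 3p - 3q - 5 ⇒ q = - \frac{19}{8}.
General: h(n) = A·(-3)^n - \frac{3 n}{2} - \frac{19}{8}.
Apply h(0) = 8: A - \frac{19}{8} = 8 ⇒ A = \frac{83}{8}.
So h(n) = \frac{83 \left(-3\right)^{n}}{8} - \frac{3 n}{2} - \frac{19}{8}.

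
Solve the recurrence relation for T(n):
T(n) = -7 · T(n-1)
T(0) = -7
Pure geometric recurrence with ratio -7.
By induction T(n) = T(0) · (-7)^n = - 7 \left(-7\right)^{n}.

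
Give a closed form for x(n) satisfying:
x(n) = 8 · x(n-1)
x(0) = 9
Pure geometric recurrence with ratio 8.
By induction x(n) = x(0) · (8)^n = 9 \cdot 8^{n}.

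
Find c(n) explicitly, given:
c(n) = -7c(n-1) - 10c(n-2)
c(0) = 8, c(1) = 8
Characteristic equation: x² + 7x + 10 = 0, which factors as (x - (-2))(x - (-5)) = 0.
Roots r₁ = -2, r₂ = -5 (distinct).
General solution: c(n) = A·(-2)^n + B·(-5)^n.
From c(0) = 8: A + B = 8.
From c(1) = 8: -2A - 5B = 8.
Solving: A = 16, B = -8.
So c(n) = 16 \left(-2\right)^{n} - 8 \left(-5\right)^{n}.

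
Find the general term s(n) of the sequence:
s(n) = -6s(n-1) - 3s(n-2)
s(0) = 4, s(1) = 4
Characteristic equation: x² + 6x + 3 = 0.
Discriminant Δ = (-6)² + 4·(-3) = 24.
Roots r₁,₂ = (-6 ± √24)/2, so r₁ = -3 + \sqrt{6}, r₂ = -3 - \sqrt{6}.
General solution: s(n) = A·r₁^n + B·r₂^n.
From the initial conditions, A + B = 4 and r₁A + r₂B = 4.
Since r₁ - r₂ = √24: A = (4 - (4)r₂)/√24 = 2 + \frac{4 \sqrt{6}}{3}, and B = 4 - A = 2 - \frac{4 \sqrt{6}}{3}.
So s(n) = \left(2 + \frac{4 \sqrt{6}}{3}\right)\left(-3 + \sqrt{6}\right)^n + \left(2 - \frac{4 \sqrt{6}}{3}\right)\left(-3 - \sqrt{6}\right)^n.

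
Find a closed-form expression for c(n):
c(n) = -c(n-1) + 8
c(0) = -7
First-order linear non-homogeneous.
Homogeneous solution: c_h(n) = A·(-1)^n.
Try constant particular solution c_p = K: K = -K + 8 ⇒ K = 4.
General: c(n) = A·(-1)^n + 4.
Apply c(0) = -7: A + 4 = -7 ⇒ A = -11.
So c(n) = 4 - 11 \left(-1\right)^{n}.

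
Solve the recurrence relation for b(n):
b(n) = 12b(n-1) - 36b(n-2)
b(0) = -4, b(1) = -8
Characteristic equation: x² - 12x + 36 = 0, which is (x - (6))².
Repeated root r = 6.
General solution: b(n) = (A + Bn)·(6)^n.
From b(0) = -4: A = -4.
From b(1) = -8: (A + B)·(6) = -8 ⇒ B = \frac{8}{3}.
So b(n) = \left(\frac{8 n}{3} - 4\right) \cdot (6)^n.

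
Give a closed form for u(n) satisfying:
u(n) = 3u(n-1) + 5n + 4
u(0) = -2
First-order linear with linear forcing.
Homogeneous solution: u_h(n) = A·(3)^n.
Try particular u_p(n) = pn + q. Substituting:
  pn + q = 3(p(n-1) + q) + 5n + 4.
Matching the n-coefficient: p = 3p + 5 ⇒ p = - \frac{5}{2}.
Matching constants: q = -3p + 3q + 4 ⇒ q = - \frac{23}{4}.
General: u(n) = A·(3)^n - \frac{5 n}{2} - \frac{23}{4}.
Apply u(0) = -2: A - \frac{23}{4} = -2 ⇒ A = \frac{15}{4}.
So u(n) = \frac{15 \cdot 3^{n}}{4} - \frac{5 n}{2} - \frac{23}{4}.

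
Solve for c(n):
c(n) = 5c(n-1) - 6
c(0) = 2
First-order linear non-homogeneous.
Homogeneous solution: c_h(n) = A·(5)^n.
Try constant particular solution c_p = K: K = 5K - 6 ⇒ K = \frac{3}{2}.
General: c(n) = A·(5)^n + \frac{3}{2}.
Apply c(0) = 2: A + \frac{3}{2} = 2 ⇒ A = \frac{1}{2}.
So c(n) = \frac{5^{n}}{2} + \frac{3}{2}.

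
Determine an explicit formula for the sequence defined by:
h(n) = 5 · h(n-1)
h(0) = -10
Pure geometric recurrence with ratio 5.
By induction h(n) = h(0) · (5)^n = - 10 \cdot 5^{n}.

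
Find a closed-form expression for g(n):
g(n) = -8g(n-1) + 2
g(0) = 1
First-order linear non-homogeneous.
Homogeneous solution: g_h(n) = A·(-8)^n.
Try constant particular solution g_p = K: K = -8K + 2 ⇒ K = \frac{2}{9}.
General: g(n) = A·(-8)^n + \frac{2}{9}.
Apply g(0) = 1: A + \frac{2}{9} = 1 ⇒ A = \frac{7}{9}.
So g(n) = \frac{7 \left(-8\right)^{n}}{9} + \frac{2}{9}.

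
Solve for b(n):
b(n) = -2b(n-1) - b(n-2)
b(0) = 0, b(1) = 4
Characteristic equation: x² + 2x + 1 = 0, which is (x - (-1))².
Repeated root r = -1.
General solution: b(n) = (A + Bn)·(-1)^n.
From b(0) = 0: A = 0.
From b(1) = 4: (A + B)·(-1) = 4 ⇒ B = -4.
So b(n) = \left(- 4 n\right) \cdot (-1)^n.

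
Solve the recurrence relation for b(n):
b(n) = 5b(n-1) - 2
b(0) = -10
First-order linear non-homogeneous.
Homogeneous solution: b_h(n) = A·(5)^n.
Try constant particular solution b_p = K: K = 5K - 2 ⇒ K = \frac{1}{2}.
General: b(n) = A·(5)^n + \frac{1}{2}.
Apply b(0) = -10: A + \frac{1}{2} = -10 ⇒ A = - \frac{21}{2}.
So b(n) = \frac{1}{2} - \frac{21 \cdot 5^{n}}{2}.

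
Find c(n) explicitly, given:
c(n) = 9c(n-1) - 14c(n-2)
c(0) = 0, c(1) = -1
Characteristic equation: x² - 9x + 14 = 0, which factors as (x - (7))(x - (2)) = 0.
Roots r₁ = 7, r₂ = 2 (distinct).
General solution: c(n) = A·(7)^n + B·(2)^n.
From c(0) = 0: A + B = 0.
From c(1) = -1: 7A + 2B = -1.
Solving: A = - \frac{1}{5}, B = \frac{1}{5}.
So c(n) = \frac{2^{n}}{5} - \frac{7^{n}}{5}.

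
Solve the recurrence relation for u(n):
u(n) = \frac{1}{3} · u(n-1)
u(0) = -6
Pure geometric recurrence with ratio \frac{1}{3}.
By induction u(n) = u(0) · (\frac{1}{3})^n = - 6 \cdot 3^{- n}.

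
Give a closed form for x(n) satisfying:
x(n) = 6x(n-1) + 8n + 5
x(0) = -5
First-order linear with linear forcing.
Homogeneous solution: x_h(n) = A·(6)^n.
Try particular x_p(n) = pn + q. Substituting:
  pn + q = 6(p(n-1) + q) + 8n + 5.
Matching the n-coefficient: p = 6p + 8 ⇒ p = - \frac{8}{5}.
Matching constants: q = -6p + 6q + 5 ⇒ q = - \frac{73}{25}.
General: x(n) = A·(6)^n - \frac{8 n}{5} - \frac{73}{25}.
Apply x(0) = -5: A - \frac{73}{25} = -5 ⇒ A = - \frac{52}{25}.
So x(n) = - \frac{52 \cdot 6^{n}}{25} - \frac{8 n}{5} - \frac{73}{25}.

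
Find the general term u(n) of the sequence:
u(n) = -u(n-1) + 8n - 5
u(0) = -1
First-order linear with linear forcing.
Homogeneous solution: u_h(n) = A·(-1)^n.
Try particular u_p(n) = pn + q. Substituting:
  pn + q = -(p(n-1) + q) + 8n - 5.
Matching the n-coefficient: p = -p + 8 ⇒ p = 4.
Matching constants: q = p - q - 5 ⇒ q = - \frac{1}{2}.
General: u(n) = A·(-1)^n + 4 n - \frac{1}{2}.
Apply u(0) = -1: A - \frac{1}{2} = -1 ⇒ A = - \frac{1}{2}.
So u(n) = - \frac{\left(-1\right)^{n}}{2} + 4 n - \frac{1}{2}.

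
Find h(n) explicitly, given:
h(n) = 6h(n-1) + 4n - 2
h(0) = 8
First-order linear with linear forcing.
Homogeneous solution: h_h(n) = A·(6)^n.
Try particular h_p(n) = pn + q. Substituting:
  pn + q = 6(p(n-1) + q) + 4n - 2.
Matching the n-coefficient: p = 6p + 4 ⇒ p = - \frac{4}{5}.
Matching constants: q = -6p + 6q - 2 ⇒ q = - \frac{14}{25}.
General: h(n) = A·(6)^n - \frac{4 n}{5} - \frac{14}{25}.
Apply h(0) = 8: A - \frac{14}{25} = 8 ⇒ A = \frac{214}{25}.
So h(n) = \frac{214 \cdot 6^{n}}{25} - \frac{4 n}{5} - \frac{14}{25}.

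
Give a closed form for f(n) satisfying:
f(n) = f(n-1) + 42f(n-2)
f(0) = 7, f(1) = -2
Characteristic equation: x² - x - 42 = 0, which factors as (x - (7))(x - (-6)) = 0.
Roots r₁ = 7, r₂ = -6 (distinct).
General solution: f(n) = A·(7)^n + B·(-6)^n.
From f(0) = 7: A + B = 7.
From f(1) = -2: 7A - 6B = -2.
Solving: A = \frac{40}{13}, B = \frac{51}{13}.
So f(n) = \frac{51 \left(-6\right)^{n}}{13} + \frac{40 \cdot 7^{n}}{13}.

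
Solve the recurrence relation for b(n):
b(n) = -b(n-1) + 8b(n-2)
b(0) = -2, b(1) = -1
Characteristic equation: x² + x - 8 = 0.
Discriminant Δ = (-1)² + 4·(8) = 33.
Roots r₁,₂ = (-1 ± √33)/2, so r₁ = - \frac{1}{2} + \frac{\sqrt{33}}{2}, r₂ = - \frac{\sqrt{33}}{2} - \frac{1}{2}.
General solution: b(n) = A·r₁^n + B·r₂^n.
From the initial conditions, A + B = -2 and r₁A + r₂B = -1.
Since r₁ - r₂ = √33: A = (-1 - (-2)r₂)/√33 = -1 - \frac{2 \sqrt{33}}{33}, and B = -2 - A = -1 + \frac{2 \sqrt{33}}{33}.
So b(n) = \left(-1 - \frac{2 \sqrt{33}}{33}\right)\left(- \frac{1}{2} + \frac{\sqrt{33}}{2}\right)^n + \left(-1 + \frac{2 \sqrt{33}}{33}\right)\left(- \frac{\sqrt{33}}{2} - \frac{1}{2}\right)^n.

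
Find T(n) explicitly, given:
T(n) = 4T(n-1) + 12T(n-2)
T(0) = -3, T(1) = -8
Characteristic equation: x² - 4x - 12 = 0, which factors as (x - (-2))(x - (6)) = 0.
Roots r₁ = -2, r₂ = 6 (distinct).
General solution: T(n) = A·(-2)^n + B·(6)^n.
From T(0) = -3: A + B = -3.
From T(1) = -8: -2A + 6B = -8.
Solving: A = - \frac{5}{4}, B = - \frac{7}{4}.
So T(n) = - \frac{5 \left(-2\right)^{n}}{4} - \frac{7 \cdot 6^{n}}{4}.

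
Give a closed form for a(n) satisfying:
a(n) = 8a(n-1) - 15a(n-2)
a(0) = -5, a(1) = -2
Characteristic equation: x² - 8x + 15 = 0, which factors as (x - (3))(x - (5)) = 0.
Roots r₁ = 3, r₂ = 5 (distinct).
General solution: a(n) = A·(3)^n + B·(5)^n.
From a(0) = -5: A + B = -5.
From a(1) = -2: 3A + 5B = -2.
Solving: A = - \frac{23}{2}, B = \frac{13}{2}.
So a(n) = - \frac{23 \cdot 3^{n}}{2} + \frac{13 \cdot 5^{n}}{2}.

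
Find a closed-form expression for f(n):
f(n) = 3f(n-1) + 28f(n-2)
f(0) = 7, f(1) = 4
Characteristic equation: x² - 3x - 28 = 0, which factors as (x - (7))(x - (-4)) = 0.
Roots r₁ = 7, r₂ = -4 (distinct).
General solution: f(n) = A·(7)^n + B·(-4)^n.
From f(0) = 7: A + B = 7.
From f(1) = 4: 7A - 4B = 4.
Solving: A = \frac{32}{11}, B = \frac{45}{11}.
So f(n) = \frac{45 \left(-4\right)^{n}}{11} + \frac{32 \cdot 7^{n}}{11}.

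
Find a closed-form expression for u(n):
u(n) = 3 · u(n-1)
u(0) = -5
Pure geometric recurrence with ratio 3.
By induction u(n) = u(0) · (3)^n = - 5 \cdot 3^{n}.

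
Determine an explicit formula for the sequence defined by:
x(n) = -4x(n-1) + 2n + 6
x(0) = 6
First-order linear with linear forcing.
Homogeneous solution: x_h(n) = A·(-4)^n.
Try particular x_p(n) = pn + q. Substituting:
  pn + q = -4(p(n-1) + q) + 2n + 6.
Matching the n-coefficient: p = -4p + 2 ⇒ p = \frac{2}{5}.
Matching constants: q = 4p - 4q + 6 ⇒ q = \frac{38}{25}.
General: x(n) = A·(-4)^n + \frac{2 n}{5} + \frac{38}{25}.
Apply x(0) = 6: A + \frac{38}{25} = 6 ⇒ A = \frac{112}{25}.
So x(n) = \frac{112 \left(-4\right)^{n}}{25} + \frac{2 n}{5} + \frac{38}{25}.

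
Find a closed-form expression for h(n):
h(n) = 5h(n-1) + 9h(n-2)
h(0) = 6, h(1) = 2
Characteristic equation: x² - 5x - 9 = 0.
Discriminant Δ = (5)² + 4·(9) = 61.
Roots r₁,₂ = (5 ± √61)/2, so r₁ = \frac{5}{2} + \frac{\sqrt{61}}{2}, r₂ = \frac{5}{2} - \frac{\sqrt{61}}{2}.
General solution: h(n) = A·r₁^n + B·r₂^n.
From the initial conditions, A + B = 6 and r₁A + r₂B = 2.
Since r₁ - r₂ = √61: A = (2 - (6)r₂)/√61 = 3 - \frac{13 \sqrt{61}}{61}, and B = 6 - A = \frac{13 \sqrt{61}}{61} + 3.
So h(n) = \left(3 - \frac{13 \sqrt{61}}{61}\right)\left(\frac{5}{2} + \frac{\sqrt{61}}{2}\right)^n + \left(\frac{13 \sqrt{61}}{61} + 3\right)\left(\frac{5}{2} - \frac{\sqrt{61}}{2}\right)^n.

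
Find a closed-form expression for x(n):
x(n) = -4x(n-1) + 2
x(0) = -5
First-order linear non-homogeneous.
Homogeneous solution: x_h(n) = A·(-4)^n.
Try constant particular solution x_p = K: K = -4K + 2 ⇒ K = \frac{2}{5}.
General: x(n) = A·(-4)^n + \frac{2}{5}.
Apply x(0) = -5: A + \frac{2}{5} = -5 ⇒ A = - \frac{27}{5}.
So x(n) = \frac{2}{5} - \frac{27 \left(-4\right)^{n}}{5}.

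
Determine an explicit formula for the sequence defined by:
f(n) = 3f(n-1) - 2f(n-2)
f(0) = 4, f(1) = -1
Characteristic equation: x² - 3x + 2 = 0, which factors as (x - (1))(x - (2)) = 0.
Roots r₁ = 1, r₂ = 2 (distinct).
General solution: f(n) = A·(1)^n + B·(2)^n.
From f(0) = 4: A + B = 4.
From f(1) = -1: A + 2B = -1.
Solving: A = 9, B = -5.
So f(n) = 9 - 5 \cdot 2^{n}.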